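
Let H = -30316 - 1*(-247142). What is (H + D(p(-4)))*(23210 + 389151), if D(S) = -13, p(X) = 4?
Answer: 89405225493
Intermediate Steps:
H = 216826 (H = -30316 + 247142 = 216826)
(H + D(p(-4)))*(23210 + 389151) = (216826 - 13)*(23210 + 389151) = 216813*412361 = 89405225493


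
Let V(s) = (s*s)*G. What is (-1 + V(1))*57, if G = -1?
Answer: -114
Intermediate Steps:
V(s) = -s**2 (V(s) = (s*s)*(-1) = s**2*(-1) = -s**2)
(-1 + V(1))*57 = (-1 - 1*1**2)*57 = (-1 - 1*1)*57 = (-1 - 1)*57 = -2*57 = -114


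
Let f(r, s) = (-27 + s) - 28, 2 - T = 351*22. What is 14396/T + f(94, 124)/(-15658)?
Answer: -14121578/7554985 ≈ -1.8692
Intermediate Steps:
T = -7720 (T = 2 - 351*22 = 2 - 1*7722 = 2 - 7722 = -7720)
f(r, s) = -55 + s
14396/T + f(94, 124)/(-15658) = 14396/(-7720) + (-55 + 124)/(-15658) = 14396*(-1/7720) + 69*(-1/15658) = -3599/1930 - 69/15658 = -14121578/7554985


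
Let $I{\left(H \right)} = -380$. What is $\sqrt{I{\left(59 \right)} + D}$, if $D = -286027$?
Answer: $33 i \sqrt{263} \approx 535.17 i$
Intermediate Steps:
$\sqrt{I{\left(59 \right)} + D} = \sqrt{-380 - 286027} = \sqrt{-286407} = 33 i \sqrt{263}$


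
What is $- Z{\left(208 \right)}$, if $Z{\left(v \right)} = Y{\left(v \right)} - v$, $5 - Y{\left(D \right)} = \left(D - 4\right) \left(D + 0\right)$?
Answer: $42635$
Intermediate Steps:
$Y{\left(D \right)} = 5 - D \left(-4 + D\right)$ ($Y{\left(D \right)} = 5 - \left(D - 4\right) \left(D + 0\right) = 5 - \left(-4 + D\right) D = 5 - D \left(-4 + D\right)$)
$Z{\left(v \right)} = 5 - v^{2} + 3 v$ ($Z{\left(v \right)} = \left(5 - v^{2} + 4 v\right) - v = 5 - v^{2} + 3 v$)
$- Z{\left(208 \right)} = - (5 - 208^{2} + 3 \cdot 208) = - (5 - 43264 + 624) = \left(-1\right) \left(-42635\right) = 42635$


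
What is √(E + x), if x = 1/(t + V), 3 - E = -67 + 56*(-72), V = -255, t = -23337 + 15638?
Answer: √259517599878/7954 ≈ 64.047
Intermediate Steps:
t = -7699
E = 4102 (E = 3 - (-67 + 56*(-72)) = 3 - (-67 - 4032) = 3 - 1*(-4099) = 3 + 4099 = 4102)
x = -1/7954 (x = 1/(-7699 - 255) = 1/(-7954) = -1/7954 ≈ -0.00012572)
√(E + x) = √(4102 - 1/7954) = √(32627307/7954) = √259517599878/7954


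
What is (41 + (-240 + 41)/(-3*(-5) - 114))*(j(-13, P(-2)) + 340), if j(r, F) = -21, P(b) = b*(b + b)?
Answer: 123482/9 ≈ 13720.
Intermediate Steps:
P(b) = 2*b² (P(b) = b*(2*b) = 2*b²)
(41 + (-240 + 41)/(-3*(-5) - 114))*(j(-13, P(-2)) + 340) = (41 + (-240 + 41)/(-3*(-5) - 114))*(-21 + 340) = (41 - 199/(15 - 114))*319 = (41 - 199/(-99))*319 = (41 - 199*(-1/99))*319 = (41 + 199/99)*319 = (4258/99)*319 = 123482/9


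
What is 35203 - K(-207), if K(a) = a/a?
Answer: 35202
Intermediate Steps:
K(a) = 1
35203 - K(-207) = 35203 - 1*1 = 35203 - 1 = 35202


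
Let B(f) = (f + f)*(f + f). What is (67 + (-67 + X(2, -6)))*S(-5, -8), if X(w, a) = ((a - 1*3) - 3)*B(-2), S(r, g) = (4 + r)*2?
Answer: 384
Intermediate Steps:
B(f) = 4*f**2 (B(f) = (2*f)*(2*f) = 4*f**2)
S(r, g) = 8 + 2*r
X(w, a) = -96 + 16*a (X(w, a) = ((a - 1*3) - 3)*(4*(-2)**2) = ((a - 3) - 3)*(4*4) = ((-3 + a) - 3)*16 = (-6 + a)*16 = -96 + 16*a)
(67 + (-67 + X(2, -6)))*S(-5, -8) = (67 + (-67 + (-96 + 16*(-6))))*(8 + 2*(-5)) = (67 + (-67 + (-96 - 96)))*(8 - 10) = (67 + (-67 - 192))*(-2) = (67 - 259)*(-2) = -192*(-2) = 384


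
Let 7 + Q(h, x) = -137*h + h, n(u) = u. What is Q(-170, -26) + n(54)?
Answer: 23167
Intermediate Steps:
Q(h, x) = -7 - 136*h (Q(h, x) = -7 + (-137*h + h) = -7 - 136*h)
Q(-170, -26) + n(54) = (-7 - 136*(-170)) + 54 = (-7 + 23120) + 54 = 23113 + 54 = 23167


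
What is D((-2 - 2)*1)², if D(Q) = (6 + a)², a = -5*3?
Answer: 6561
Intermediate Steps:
a = -15
D(Q) = 81 (D(Q) = (6 - 15)² = (-9)² = 81)
D((-2 - 2)*1)² = 81² = 6561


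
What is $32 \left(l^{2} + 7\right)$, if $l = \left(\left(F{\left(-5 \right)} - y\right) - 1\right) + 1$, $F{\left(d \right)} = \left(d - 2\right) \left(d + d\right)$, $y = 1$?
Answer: $152576$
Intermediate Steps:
$F{\left(d \right)} = 2 d \left(-2 + d\right)$ ($F{\left(d \right)} = \left(-2 + d\right) 2 d = 2 d \left(-2 + d\right)$)
$l = 69$ ($l = \left(\left(2 \left(-5\right) \left(-2 - 5\right) - 1\right) - 1\right) + 1 = \left(\left(2 \left(-5\right) \left(-7\right) - 1\right) - 1\right) + 1 = \left(\left(70 - 1\right) - 1\right) + 1 = \left(69 - 1\right) + 1 = 68 + 1 = 69$)
$32 \left(l^{2} + 7\right) = 32 \left(69^{2} + 7\right) = 32 \left(4761 + 7\right) = 32 \cdot 4768 = 152576$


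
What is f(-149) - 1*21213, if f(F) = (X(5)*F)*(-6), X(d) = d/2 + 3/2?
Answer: -17637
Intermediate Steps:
X(d) = 3/2 + d/2 (X(d) = d*(½) + 3*(½) = d/2 + 3/2 = 3/2 + d/2)
f(F) = -24*F (f(F) = ((3/2 + (½)*5)*F)*(-6) = ((3/2 + 5/2)*F)*(-6) = (4*F)*(-6) = -24*F)
f(-149) - 1*21213 = -24*(-149) - 1*21213 = 3576 - 21213 = -17637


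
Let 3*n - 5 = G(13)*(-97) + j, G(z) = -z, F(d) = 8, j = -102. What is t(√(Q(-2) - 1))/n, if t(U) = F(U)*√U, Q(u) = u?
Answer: 2*(-3)^(¼)/97 ≈ 0.019188 + 0.019188*I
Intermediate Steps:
t(U) = 8*√U
n = 388 (n = 5/3 + (-1*13*(-97) - 102)/3 = 5/3 + (-13*(-97) - 102)/3 = 5/3 + (1261 - 102)/3 = 5/3 + (⅓)*1159 = 5/3 + 1159/3 = 388)
t(√(Q(-2) - 1))/n = (8*√(√(-2 - 1)))/388 = (8*√(√(-3)))*(1/388) = (8*√(I*√3))*(1/388) = (8*(3^(¼)*√I))*(1/388) = (8*3^(¼)*√I)*(1/388) = 2*3^(¼)*√I/97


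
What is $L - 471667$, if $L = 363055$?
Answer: $-108612$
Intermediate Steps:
$L - 471667 = 363055 - 471667 = -108612$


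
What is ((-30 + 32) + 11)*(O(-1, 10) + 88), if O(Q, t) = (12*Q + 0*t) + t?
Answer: 1118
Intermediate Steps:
O(Q, t) = t + 12*Q (O(Q, t) = (12*Q + 0) + t = 12*Q + t = t + 12*Q)
((-30 + 32) + 11)*(O(-1, 10) + 88) = ((-30 + 32) + 11)*((10 + 12*(-1)) + 88) = (2 + 11)*((10 - 12) + 88) = 13*(-2 + 88) = 13*86 = 1118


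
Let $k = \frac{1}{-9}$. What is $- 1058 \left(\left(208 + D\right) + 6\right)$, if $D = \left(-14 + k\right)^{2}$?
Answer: $- \frac{35403854}{81} \approx -4.3708 \cdot 10^{5}$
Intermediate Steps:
$k = - \frac{1}{9} \approx -0.11111$
$D = \frac{16129}{81}$ ($D = \left(-14 - \frac{1}{9}\right)^{2} = \left(- \frac{127}{9}\right)^{2} = \frac{16129}{81} \approx 199.12$)
$- 1058 \left(\left(208 + D\right) + 6\right) = - 1058 \left(\left(208 + \frac{16129}{81}\right) + 6\right) = - 1058 \left(\frac{32977}{81} + 6\right) = \left(-1058\right) \frac{33463}{81} = - \frac{35403854}{81}$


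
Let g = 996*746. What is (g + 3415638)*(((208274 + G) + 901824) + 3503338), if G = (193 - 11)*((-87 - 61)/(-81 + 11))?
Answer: 95936421626016/5 ≈ 1.9187e+13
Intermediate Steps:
g = 743016
G = 1924/5 (G = 182*(-148/(-70)) = 182*(-148*(-1/70)) = 182*(74/35) = 1924/5 ≈ 384.80)
(g + 3415638)*(((208274 + G) + 901824) + 3503338) = (743016 + 3415638)*(((208274 + 1924/5) + 901824) + 3503338) = 4158654*((1043294/5 + 901824) + 3503338) = 4158654*(5552414/5 + 3503338) = 4158654*(23069104/5) = 95936421626016/5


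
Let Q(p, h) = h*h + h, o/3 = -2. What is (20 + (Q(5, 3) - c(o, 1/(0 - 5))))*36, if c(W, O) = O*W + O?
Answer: 1116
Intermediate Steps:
o = -6 (o = 3*(-2) = -6)
Q(p, h) = h + h² (Q(p, h) = h² + h = h + h²)
c(W, O) = O + O*W
(20 + (Q(5, 3) - c(o, 1/(0 - 5))))*36 = (20 + (3*(1 + 3) - (1 - 6)/(0 - 5)))*36 = (20 + (3*4 - (-5)/(-5)))*36 = (20 + (12 - (-1)*(-5)/5))*36 = (20 + (12 - 1*1))*36 = (20 + (12 - 1))*36 = (20 + 11)*36 = 31*36 = 1116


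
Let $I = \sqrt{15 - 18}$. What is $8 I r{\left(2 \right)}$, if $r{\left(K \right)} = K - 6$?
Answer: $- 32 i \sqrt{3} \approx - 55.426 i$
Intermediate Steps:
$I = i \sqrt{3}$ ($I = \sqrt{-3} = i \sqrt{3} \approx 1.732 i$)
$r{\left(K \right)} = -6 + K$ ($r{\left(K \right)} = K - 6 = -6 + K$)
$8 I r{\left(2 \right)} = 8 i \sqrt{3} \left(-6 + 2\right) = 8 i \sqrt{3} \left(-4\right) = - 32 i \sqrt{3}$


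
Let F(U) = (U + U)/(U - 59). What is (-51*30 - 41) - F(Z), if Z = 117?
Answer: -45676/29 ≈ -1575.0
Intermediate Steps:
F(U) = 2*U/(-59 + U) (F(U) = (2*U)/(-59 + U) = 2*U/(-59 + U))
(-51*30 - 41) - F(Z) = (-51*30 - 41) - 2*117/(-59 + 117) = (-1530 - 41) - 2*117/58 = -1571 - 2*117/58 = -1571 - 1*117/29 = -1571 - 117/29 = -45676/29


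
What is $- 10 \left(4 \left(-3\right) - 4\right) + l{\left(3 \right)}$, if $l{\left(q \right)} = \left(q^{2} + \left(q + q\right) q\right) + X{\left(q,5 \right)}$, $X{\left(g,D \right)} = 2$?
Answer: $189$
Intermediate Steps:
$l{\left(q \right)} = 2 + 3 q^{2}$ ($l{\left(q \right)} = \left(q^{2} + \left(q + q\right) q\right) + 2 = \left(q^{2} + 2 q q\right) + 2 = \left(q^{2} + 2 q^{2}\right) + 2 = 3 q^{2} + 2 = 2 + 3 q^{2}$)
$- 10 \left(4 \left(-3\right) - 4\right) + l{\left(3 \right)} = - 10 \left(4 \left(-3\right) - 4\right) + \left(2 + 3 \cdot 3^{2}\right) = - 10 \left(-12 - 4\right) + \left(2 + 3 \cdot 9\right) = \left(-10\right) \left(-16\right) + \left(2 + 27\right) = 160 + 29 = 189$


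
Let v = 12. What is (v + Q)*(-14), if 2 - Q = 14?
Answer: 0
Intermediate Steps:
Q = -12 (Q = 2 - 1*14 = 2 - 14 = -12)
(v + Q)*(-14) = (12 - 12)*(-14) = 0*(-14) = 0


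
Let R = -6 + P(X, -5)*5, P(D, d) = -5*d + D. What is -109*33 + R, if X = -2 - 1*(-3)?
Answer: -3473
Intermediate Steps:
X = 1 (X = -2 + 3 = 1)
P(D, d) = D - 5*d
R = 124 (R = -6 + (1 - 5*(-5))*5 = -6 + (1 + 25)*5 = -6 + 26*5 = -6 + 130 = 124)
-109*33 + R = -109*33 + 124 = -3597 + 124 = -3473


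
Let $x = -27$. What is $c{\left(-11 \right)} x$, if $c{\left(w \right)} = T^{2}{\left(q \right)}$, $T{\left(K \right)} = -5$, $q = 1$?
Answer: $-675$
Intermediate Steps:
$c{\left(w \right)} = 25$ ($c{\left(w \right)} = \left(-5\right)^{2} = 25$)
$c{\left(-11 \right)} x = 25 \left(-27\right) = -675$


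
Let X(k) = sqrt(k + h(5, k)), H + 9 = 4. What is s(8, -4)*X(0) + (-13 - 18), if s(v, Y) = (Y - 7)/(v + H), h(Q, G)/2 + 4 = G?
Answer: -31 - 22*I*sqrt(2)/3 ≈ -31.0 - 10.371*I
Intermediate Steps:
H = -5 (H = -9 + 4 = -5)
h(Q, G) = -8 + 2*G
s(v, Y) = (-7 + Y)/(-5 + v) (s(v, Y) = (Y - 7)/(v - 5) = (-7 + Y)/(-5 + v))
X(k) = sqrt(-8 + 3*k) (X(k) = sqrt(k + (-8 + 2*k)) = sqrt(-8 + 3*k))
s(8, -4)*X(0) + (-13 - 18) = ((-7 - 4)/(-5 + 8))*sqrt(-8 + 3*0) + (-13 - 18) = (-11/3)*sqrt(-8 + 0) - 31 = ((1/3)*(-11))*sqrt(-8) - 31 = -22*I*sqrt(2)/3 - 31 = -31 - 22*I*sqrt(2)/3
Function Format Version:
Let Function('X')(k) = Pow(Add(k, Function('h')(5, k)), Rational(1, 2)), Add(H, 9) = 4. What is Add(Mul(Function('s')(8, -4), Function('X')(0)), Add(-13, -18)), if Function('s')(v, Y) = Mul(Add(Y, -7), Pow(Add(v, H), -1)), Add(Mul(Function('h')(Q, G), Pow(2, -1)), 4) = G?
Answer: Add(-31, Mul(Rational(-22, 3), I, Pow(2, Rational(1, 2)))) ≈ Add(-31.000, Mul(-10.371, I))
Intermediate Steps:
H = -5 (H = Add(-9, 4) = -5)
Function('h')(Q, G) = Add(-8, Mul(2, G))
Function('s')(v, Y) = Mul(Pow(Add(-5, v), -1), Add(-7, Y)) (Function('s')(v, Y) = Mul(Add(Y, -7), Pow(Add(v, -5), -1)) = Mul(Add(-7, Y), Pow(Add(-5, v), -1)) = Mul(Pow(Add(-5, v), -1), Add(-7, Y)))
Function('X')(k) = Pow(Add(-8, Mul(3, k)), Rational(1, 2)) (Function('X')(k) = Pow(Add(k, Add(-8, Mul(2, k))), Rational(1, 2)) = Pow(Add(-8, Mul(3, k)), Rational(1, 2)))
Add(Mul(Function('s')(8, -4), Function('X')(0)), Add(-13, -18)) = Add(Mul(Mul(Pow(Add(-5, 8), -1), Add(-7, -4)), Pow(Add(-8, Mul(3, 0)), Rational(1, 2))), Add(-13, -18)) = Add(Mul(Mul(Pow(3, -1), -11), Pow(Add(-8, 0), Rational(1, 2))), -31) = Add(Mul(Mul(Rational(1, 3), -11), Pow(-8, Rational(1, 2))), -31) = Add(Mul(Rational(-11, 3), Mul(2, I, Pow(2, Rational(1, 2)))), -31) = Add(Mul(Rational(-22, 3), I, Pow(2, Rational(1, 2))), -31) = Add(-31, Mul(Rational(-22, 3), I, Pow(2, Rational(1, 2))))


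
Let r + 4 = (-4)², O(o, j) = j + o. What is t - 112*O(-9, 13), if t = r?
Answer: -436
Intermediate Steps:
r = 12 (r = -4 + (-4)² = -4 + 16 = 12)
t = 12
t - 112*O(-9, 13) = 12 - 112*(13 - 9) = 12 - 112*4 = 12 - 448 = -436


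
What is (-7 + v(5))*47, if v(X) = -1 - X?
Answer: -611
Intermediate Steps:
(-7 + v(5))*47 = (-7 + (-1 - 1*5))*47 = (-7 + (-1 - 5))*47 = (-7 - 6)*47 = -13*47 = -611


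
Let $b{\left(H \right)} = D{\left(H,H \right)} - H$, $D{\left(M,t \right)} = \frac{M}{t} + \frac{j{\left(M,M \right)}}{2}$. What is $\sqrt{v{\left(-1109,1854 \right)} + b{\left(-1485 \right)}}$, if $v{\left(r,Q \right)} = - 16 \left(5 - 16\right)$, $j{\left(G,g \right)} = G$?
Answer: $\frac{\sqrt{3678}}{2} \approx 30.323$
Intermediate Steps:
$v{\left(r,Q \right)} = 176$ ($v{\left(r,Q \right)} = \left(-16\right) \left(-11\right) = 176$)
$D{\left(M,t \right)} = \frac{M}{2} + \frac{M}{t}$ ($D{\left(M,t \right)} = \frac{M}{t} + \frac{M}{2} = \frac{M}{2} + \frac{M}{t}$)
$b{\left(H \right)} = 1 - \frac{H}{2}$ ($b{\left(H \right)} = \left(\frac{H}{2} + \frac{H}{H}\right) - H = \left(\frac{H}{2} + 1\right) - H = \left(1 + \frac{H}{2}\right) - H = 1 - \frac{H}{2}$)
$\sqrt{v{\left(-1109,1854 \right)} + b{\left(-1485 \right)}} = \sqrt{176 + \left(1 - - \frac{1485}{2}\right)} = \sqrt{176 + \left(1 + \frac{1485}{2}\right)} = \sqrt{176 + \frac{1487}{2}} = \sqrt{\frac{1839}{2}} = \frac{\sqrt{3678}}{2}$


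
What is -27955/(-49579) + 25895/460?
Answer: 259341501/4561268 ≈ 56.857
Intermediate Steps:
-27955/(-49579) + 25895/460 = -27955*(-1/49579) + 25895*(1/460) = 27955/49579 + 5179/92 = 259341501/4561268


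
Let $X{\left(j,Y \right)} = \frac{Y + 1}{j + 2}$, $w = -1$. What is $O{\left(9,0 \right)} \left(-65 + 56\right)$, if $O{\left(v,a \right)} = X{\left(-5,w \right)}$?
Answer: $0$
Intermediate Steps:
$X{\left(j,Y \right)} = \frac{1 + Y}{2 + j}$
$O{\left(v,a \right)} = 0$ ($O{\left(v,a \right)} = \frac{1 - 1}{2 - 5} = \frac{1}{-3} \cdot 0 = \left(- \frac{1}{3}\right) 0 = 0$)
$O{\left(9,0 \right)} \left(-65 + 56\right) = 0 \left(-65 + 56\right) = 0 \left(-9\right) = 0$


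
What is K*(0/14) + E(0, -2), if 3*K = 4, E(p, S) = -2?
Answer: -2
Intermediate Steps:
K = 4/3 (K = (⅓)*4 = 4/3 ≈ 1.3333)
K*(0/14) + E(0, -2) = 4*(0/14)/3 - 2 = 4*(0*(1/14))/3 - 2 = (4/3)*0 - 2 = 0 - 2 = -2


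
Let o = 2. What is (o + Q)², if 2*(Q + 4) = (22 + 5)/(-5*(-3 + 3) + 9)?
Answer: ¼ ≈ 0.25000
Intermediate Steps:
Q = -5/2 (Q = -4 + ((22 + 5)/(-5*(-3 + 3) + 9))/2 = -4 + (27/(-5*0 + 9))/2 = -4 + (27/(0 + 9))/2 = -4 + (27/9)/2 = -4 + (27*(⅑))/2 = -4 + (½)*3 = -4 + 3/2 = -5/2 ≈ -2.5000)
(o + Q)² = (2 - 5/2)² = (-½)² = ¼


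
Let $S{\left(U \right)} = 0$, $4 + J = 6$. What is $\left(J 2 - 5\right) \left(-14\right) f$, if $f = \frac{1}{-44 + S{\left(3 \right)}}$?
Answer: $- \frac{7}{22} \approx -0.31818$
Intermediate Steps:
$J = 2$ ($J = -4 + 6 = 2$)
$f = - \frac{1}{44}$ ($f = \frac{1}{-44 + 0} = \frac{1}{-44} = - \frac{1}{44} \approx -0.022727$)
$\left(J 2 - 5\right) \left(-14\right) f = \left(2 \cdot 2 - 5\right) \left(-14\right) \left(- \frac{1}{44}\right) = \left(4 - 5\right) \left(-14\right) \left(- \frac{1}{44}\right) = \left(-1\right) \left(-14\right) \left(- \frac{1}{44}\right) = 14 \left(- \frac{1}{44}\right) = - \frac{7}{22}$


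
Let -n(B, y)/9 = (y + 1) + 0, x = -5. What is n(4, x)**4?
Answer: 1679616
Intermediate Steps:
n(B, y) = -9 - 9*y (n(B, y) = -9*((y + 1) + 0) = -9*((1 + y) + 0) = -9*(1 + y) = -9 - 9*y)
n(4, x)**4 = (-9 - 9*(-5))**4 = (-9 + 45)**4 = 36**4 = 1679616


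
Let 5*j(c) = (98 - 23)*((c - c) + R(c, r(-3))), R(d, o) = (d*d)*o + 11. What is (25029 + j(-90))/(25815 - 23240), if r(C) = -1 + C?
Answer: -460806/2575 ≈ -178.95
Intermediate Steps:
R(d, o) = 11 + o*d² (R(d, o) = d²*o + 11 = o*d² + 11 = 11 + o*d²)
j(c) = 165 - 60*c² (j(c) = ((98 - 23)*((c - c) + (11 + (-1 - 3)*c²)))/5 = (75*(0 + (11 - 4*c²)))/5 = (75*(11 - 4*c²))/5 = (825 - 300*c²)/5 = 165 - 60*c²)
(25029 + j(-90))/(25815 - 23240) = (25029 + (165 - 60*(-90)²))/(25815 - 23240) = (25029 + (165 - 60*8100))/2575 = (25029 + (165 - 486000))*(1/2575) = (25029 - 485835)*(1/2575) = -460806*1/2575 = -460806/2575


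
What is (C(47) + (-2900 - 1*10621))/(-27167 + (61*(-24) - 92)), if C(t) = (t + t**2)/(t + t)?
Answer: 13497/28723 ≈ 0.46990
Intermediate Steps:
C(t) = (t + t**2)/(2*t) (C(t) = (t + t**2)/((2*t)) = (t + t**2)*(1/(2*t)) = (t + t**2)/(2*t))
(C(47) + (-2900 - 1*10621))/(-27167 + (61*(-24) - 92)) = ((1/2 + (1/2)*47) + (-2900 - 1*10621))/(-27167 + (61*(-24) - 92)) = ((1/2 + 47/2) + (-2900 - 10621))/(-27167 + (-1464 - 92)) = (24 - 13521)/(-27167 - 1556) = -13497/(-28723) = -13497*(-1/28723) = 13497/28723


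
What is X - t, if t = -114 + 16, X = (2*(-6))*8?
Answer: 2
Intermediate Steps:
X = -96 (X = -12*8 = -96)
t = -98
X - t = -96 - 1*(-98) = -96 + 98 = 2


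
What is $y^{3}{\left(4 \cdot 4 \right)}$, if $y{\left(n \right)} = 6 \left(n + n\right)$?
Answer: $7077888$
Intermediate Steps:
$y{\left(n \right)} = 12 n$ ($y{\left(n \right)} = 6 \cdot 2 n = 12 n$)
$y^{3}{\left(4 \cdot 4 \right)} = \left(12 \cdot 4 \cdot 4\right)^{3} = \left(12 \cdot 16\right)^{3} = 192^{3} = 7077888$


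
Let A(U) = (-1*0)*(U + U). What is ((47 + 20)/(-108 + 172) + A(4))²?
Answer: 4489/4096 ≈ 1.0959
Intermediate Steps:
A(U) = 0 (A(U) = 0*(2*U) = 0)
((47 + 20)/(-108 + 172) + A(4))² = ((47 + 20)/(-108 + 172) + 0)² = (67/64 + 0)² = (67/64)² = 4489/4096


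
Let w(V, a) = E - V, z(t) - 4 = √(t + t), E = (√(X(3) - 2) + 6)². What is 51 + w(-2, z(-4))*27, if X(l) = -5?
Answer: 888 + 324*I*√7 ≈ 888.0 + 857.22*I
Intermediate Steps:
E = (6 + I*√7)² (E = (√(-5 - 2) + 6)² = (√(-7) + 6)² = (I*√7 + 6)² = (6 + I*√7)² ≈ 29.0 + 31.749*I)
z(t) = 4 + √2*√t (z(t) = 4 + √(t + t) = 4 + √(2*t) = 4 + √2*√t)
w(V, a) = (6 + I*√7)² - V
51 + w(-2, z(-4))*27 = 51 + ((6 + I*√7)² - 1*(-2))*27 = 51 + ((6 + I*√7)² + 2)*27 = 51 + (2 + (6 + I*√7)²)*27 = 51 + (54 + 27*(6 + I*√7)²) = 105 + 27*(6 + I*√7)²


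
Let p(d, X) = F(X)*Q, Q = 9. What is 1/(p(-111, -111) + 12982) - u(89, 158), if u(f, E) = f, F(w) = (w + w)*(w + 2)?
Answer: -20537995/230764 ≈ -89.000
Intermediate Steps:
F(w) = 2*w*(2 + w) (F(w) = (2*w)*(2 + w) = 2*w*(2 + w))
p(d, X) = 18*X*(2 + X) (p(d, X) = (2*X*(2 + X))*9 = 18*X*(2 + X))
1/(p(-111, -111) + 12982) - u(89, 158) = 1/(18*(-111)*(2 - 111) + 12982) - 1*89 = 1/(18*(-111)*(-109) + 12982) - 89 = 1/(217782 + 12982) - 89 = 1/230764 - 89 = -20537995/230764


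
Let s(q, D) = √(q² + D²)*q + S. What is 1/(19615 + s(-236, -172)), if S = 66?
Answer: -19681/4362413119 - 944*√5330/4362413119 ≈ -2.0310e-5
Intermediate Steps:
s(q, D) = 66 + q*√(D² + q²) (s(q, D) = √(q² + D²)*q + 66 = √(D² + q²)*q + 66 = q*√(D² + q²) + 66 = 66 + q*√(D² + q²))
1/(19615 + s(-236, -172)) = 1/(19615 + (66 - 236*√((-172)² + (-236)²))) = 1/(19615 + (66 - 236*√(29584 + 55696))) = 1/(19615 + (66 - 944*√5330)) = 1/(19681 - 944*√5330)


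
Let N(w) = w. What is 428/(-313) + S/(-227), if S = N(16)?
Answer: -102164/71051 ≈ -1.4379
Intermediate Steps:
S = 16
428/(-313) + S/(-227) = 428/(-313) + 16/(-227) = 428*(-1/313) + 16*(-1/227) = -428/313 - 16/227 = -102164/71051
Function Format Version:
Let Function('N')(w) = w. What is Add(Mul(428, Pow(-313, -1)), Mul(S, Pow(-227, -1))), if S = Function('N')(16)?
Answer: Rational(-102164, 71051) ≈ -1.4379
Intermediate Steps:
S = 16
Add(Mul(428, Pow(-313, -1)), Mul(S, Pow(-227, -1))) = Add(Mul(428, Pow(-313, -1)), Mul(16, Pow(-227, -1))) = Add(Mul(428, Rational(-1, 313)), Mul(16, Rational(-1, 227))) = Add(Rational(-428, 313), Rational(-16, 227)) = Rational(-102164, 71051)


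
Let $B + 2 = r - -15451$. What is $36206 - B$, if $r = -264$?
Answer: $21021$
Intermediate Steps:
$B = 15185$ ($B = -2 - -15187 = -2 + \left(-264 + 15451\right) = -2 + 15187 = 15185$)
$36206 - B = 36206 - 15185 = 21021$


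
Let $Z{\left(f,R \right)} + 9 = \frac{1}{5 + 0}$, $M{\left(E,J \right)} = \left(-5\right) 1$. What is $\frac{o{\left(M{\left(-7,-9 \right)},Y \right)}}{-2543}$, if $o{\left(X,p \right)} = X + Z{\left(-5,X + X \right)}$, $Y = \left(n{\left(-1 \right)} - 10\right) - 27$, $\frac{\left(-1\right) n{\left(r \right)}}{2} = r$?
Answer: $\frac{69}{12715} \approx 0.0054267$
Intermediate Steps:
$n{\left(r \right)} = - 2 r$
$M{\left(E,J \right)} = -5$
$Z{\left(f,R \right)} = - \frac{44}{5}$ ($Z{\left(f,R \right)} = -9 + \frac{1}{5 + 0} = -9 + \frac{1}{5} = - \frac{44}{5}$)
$Y = -35$ ($Y = \left(\left(-2\right) \left(-1\right) - 10\right) - 27 = \left(2 - 10\right) - 27 = -8 - 27 = -35$)
$o{\left(X,p \right)} = - \frac{44}{5} + X$ ($o{\left(X,p \right)} = X - \frac{44}{5} = - \frac{44}{5} + X$)
$\frac{o{\left(M{\left(-7,-9 \right)},Y \right)}}{-2543} = \frac{- \frac{44}{5} - 5}{-2543} = \left(- \frac{69}{5}\right) \left(- \frac{1}{2543}\right) = \frac{69}{12715}$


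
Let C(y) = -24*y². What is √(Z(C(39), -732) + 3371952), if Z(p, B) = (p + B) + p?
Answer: 6*√91617 ≈ 1816.1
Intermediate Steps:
Z(p, B) = B + 2*p (Z(p, B) = (B + p) + p = B + 2*p)
√(Z(C(39), -732) + 3371952) = √((-732 + 2*(-24*39²)) + 3371952) = √((-732 + 2*(-24*1521)) + 3371952) = √((-732 + 2*(-36504)) + 3371952) = √((-732 - 73008) + 3371952) = √(-73740 + 3371952) = √3298212 = 6*√91617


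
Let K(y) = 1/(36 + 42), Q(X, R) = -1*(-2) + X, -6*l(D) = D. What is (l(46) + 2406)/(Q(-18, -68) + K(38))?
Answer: -187070/1247 ≈ -150.02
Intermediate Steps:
l(D) = -D/6
Q(X, R) = 2 + X
K(y) = 1/78
(l(46) + 2406)/(Q(-18, -68) + K(38)) = (-⅙*46 + 2406)/((2 - 18) + 1/78) = (-23/3 + 2406)/(-16 + 1/78) = 7195/(3*(-1247/78)) = (7195/3)*(-78/1247) = -187070/1247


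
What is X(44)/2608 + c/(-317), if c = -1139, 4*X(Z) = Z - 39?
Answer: 11883633/3306944 ≈ 3.5935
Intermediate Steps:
X(Z) = -39/4 + Z/4 (X(Z) = (Z - 39)/4 = (-39 + Z)/4 = -39/4 + Z/4)
X(44)/2608 + c/(-317) = (-39/4 + (1/4)*44)/2608 - 1139/(-317) = (-39/4 + 11)*(1/2608) - 1139*(-1/317) = (5/4)*(1/2608) + 1139/317 = 5/10432 + 1139/317 = 11883633/3306944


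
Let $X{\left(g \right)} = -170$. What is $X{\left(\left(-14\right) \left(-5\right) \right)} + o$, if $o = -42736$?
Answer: $-42906$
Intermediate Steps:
$X{\left(\left(-14\right) \left(-5\right) \right)} + o = -170 - 42736 = -42906$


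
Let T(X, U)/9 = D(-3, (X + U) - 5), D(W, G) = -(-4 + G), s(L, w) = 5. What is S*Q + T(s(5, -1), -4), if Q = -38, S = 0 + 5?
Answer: -118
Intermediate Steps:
D(W, G) = 4 - G
T(X, U) = 81 - 9*U - 9*X (T(X, U) = 9*(4 - ((X + U) - 5)) = 9*(4 - ((U + X) - 5)) = 9*(4 - (-5 + U + X)) = 9*(4 + (5 - U - X)) = 9*(9 - U - X) = 81 - 9*U - 9*X)
S = 5
S*Q + T(s(5, -1), -4) = 5*(-38) + (81 - 9*(-4) - 9*5) = -190 + (81 + 36 - 45) = -190 + 72 = -118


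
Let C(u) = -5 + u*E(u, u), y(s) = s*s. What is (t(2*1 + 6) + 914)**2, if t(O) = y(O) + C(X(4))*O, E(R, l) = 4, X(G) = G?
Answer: 1136356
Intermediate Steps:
y(s) = s**2
C(u) = -5 + 4*u (C(u) = -5 + u*4 = -5 + 4*u)
t(O) = O**2 + 11*O (t(O) = O**2 + (-5 + 4*4)*O = O**2 + (-5 + 16)*O = O**2 + 11*O)
(t(2*1 + 6) + 914)**2 = ((2*1 + 6)*(11 + (2*1 + 6)) + 914)**2 = ((2 + 6)*(11 + (2 + 6)) + 914)**2 = (8*(11 + 8) + 914)**2 = (8*19 + 914)**2 = (152 + 914)**2 = 1066**2 = 1136356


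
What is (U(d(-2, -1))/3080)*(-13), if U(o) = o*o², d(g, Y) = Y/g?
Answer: -13/24640 ≈ -0.00052760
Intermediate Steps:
U(o) = o³
(U(d(-2, -1))/3080)*(-13) = ((-1/(-2))³/3080)*(-13) = ((-1*(-½))³*(1/3080))*(-13) = ((½)³*(1/3080))*(-13) = ((⅛)*(1/3080))*(-13) = (1/24640)*(-13) = -13/24640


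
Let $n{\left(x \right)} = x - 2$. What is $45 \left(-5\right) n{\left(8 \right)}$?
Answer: $-1350$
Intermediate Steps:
$n{\left(x \right)} = -2 + x$ ($n{\left(x \right)} = x - 2 = -2 + x$)
$45 \left(-5\right) n{\left(8 \right)} = 45 \left(-5\right) \left(-2 + 8\right) = \left(-225\right) 6 = -1350$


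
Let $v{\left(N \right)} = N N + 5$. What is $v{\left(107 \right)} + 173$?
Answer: $11627$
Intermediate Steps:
$v{\left(N \right)} = 5 + N^{2}$ ($v{\left(N \right)} = N^{2} + 5 = 5 + N^{2}$)
$v{\left(107 \right)} + 173 = \left(5 + 107^{2}\right) + 173 = \left(5 + 11449\right) + 173 = 11454 + 173 = 11627$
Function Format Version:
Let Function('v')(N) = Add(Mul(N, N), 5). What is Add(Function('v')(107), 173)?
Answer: 11627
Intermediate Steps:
Function('v')(N) = Add(5, Pow(N, 2)) (Function('v')(N) = Add(Pow(N, 2), 5) = Add(5, Pow(N, 2)))
Add(Function('v')(107), 173) = Add(Add(5, Pow(107, 2)), 173) = Add(Add(5, 11449), 173) = Add(11454, 173) = 11627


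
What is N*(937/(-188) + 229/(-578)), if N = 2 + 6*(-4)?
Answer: 3215509/27166 ≈ 118.37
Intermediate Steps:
N = -22 (N = 2 - 24 = -22)
N*(937/(-188) + 229/(-578)) = -22*(937/(-188) + 229/(-578)) = -22*(937*(-1/188) + 229*(-1/578)) = -22*(-937/188 - 229/578) = -22*(-292319/54332) = 3215509/27166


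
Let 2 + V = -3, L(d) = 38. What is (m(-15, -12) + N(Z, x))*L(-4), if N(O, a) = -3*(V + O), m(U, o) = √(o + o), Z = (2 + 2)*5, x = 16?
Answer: -1710 + 76*I*√6 ≈ -1710.0 + 186.16*I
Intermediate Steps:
Z = 20 (Z = 4*5 = 20)
V = -5 (V = -2 - 3 = -5)
m(U, o) = √2*√o (m(U, o) = √(2*o) = √2*√o)
N(O, a) = 15 - 3*O (N(O, a) = -3*(-5 + O) = 15 - 3*O)
(m(-15, -12) + N(Z, x))*L(-4) = (√2*√(-12) + (15 - 3*20))*38 = (√2*(2*I*√3) + (15 - 60))*38 = (2*I*√6 - 45)*38 = (-45 + 2*I*√6)*38 = -1710 + 76*I*√6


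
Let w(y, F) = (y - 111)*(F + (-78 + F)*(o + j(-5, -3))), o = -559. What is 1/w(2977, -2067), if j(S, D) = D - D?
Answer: 1/3430567608 ≈ 2.9150e-10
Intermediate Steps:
j(S, D) = 0
w(y, F) = (-111 + y)*(43602 - 558*F) (w(y, F) = (y - 111)*(F + (-78 + F)*(-559 + 0)) = (-111 + y)*(F + (-78 + F)*(-559)) = (-111 + y)*(F + (43602 - 559*F)) = (-111 + y)*(43602 - 558*F))
1/w(2977, -2067) = 1/(-4839822 + 43602*2977 + 61938*(-2067) - 558*(-2067)*2977) = 1/(-4839822 + 129803154 - 128025846 + 3433630122) = 1/3430567608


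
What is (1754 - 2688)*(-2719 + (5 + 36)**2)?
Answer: 969492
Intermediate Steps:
(1754 - 2688)*(-2719 + (5 + 36)**2) = -934*(-2719 + 41**2) = -934*(-2719 + 1681) = -934*(-1038) = 969492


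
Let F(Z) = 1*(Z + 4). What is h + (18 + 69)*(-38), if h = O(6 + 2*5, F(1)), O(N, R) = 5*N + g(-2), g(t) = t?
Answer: -3228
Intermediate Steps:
F(Z) = 4 + Z (F(Z) = 1*(4 + Z) = 4 + Z)
O(N, R) = -2 + 5*N (O(N, R) = 5*N - 2 = -2 + 5*N)
h = 78 (h = -2 + 5*(6 + 2*5) = -2 + 5*(6 + 10) = -2 + 5*16 = -2 + 80 = 78)
h + (18 + 69)*(-38) = 78 + (18 + 69)*(-38) = 78 + 87*(-38) = 78 - 3306 = -3228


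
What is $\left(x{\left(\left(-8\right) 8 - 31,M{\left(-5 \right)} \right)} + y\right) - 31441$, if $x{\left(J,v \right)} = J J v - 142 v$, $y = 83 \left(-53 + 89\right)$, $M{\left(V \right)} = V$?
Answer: $-72868$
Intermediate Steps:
$y = 2988$ ($y = 83 \cdot 36 = 2988$)
$x{\left(J,v \right)} = - 142 v + v J^{2}$ ($x{\left(J,v \right)} = J^{2} v - 142 v = v J^{2} - 142 v = - 142 v + v J^{2}$)
$\left(x{\left(\left(-8\right) 8 - 31,M{\left(-5 \right)} \right)} + y\right) - 31441 = \left(- 5 \left(-142 + \left(\left(-8\right) 8 - 31\right)^{2}\right) + 2988\right) - 31441 = \left(- 5 \left(-142 + \left(-64 - 31\right)^{2}\right) + 2988\right) - 31441 = \left(- 5 \left(-142 + \left(-95\right)^{2}\right) + 2988\right) - 31441 = \left(- 5 \left(-142 + 9025\right) + 2988\right) - 31441 = \left(\left(-5\right) 8883 + 2988\right) - 31441 = \left(-44415 + 2988\right) - 31441 = -41427 - 31441 = -72868$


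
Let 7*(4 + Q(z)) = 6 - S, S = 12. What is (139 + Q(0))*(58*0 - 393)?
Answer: -369027/7 ≈ -52718.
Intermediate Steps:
Q(z) = -34/7 (Q(z) = -4 + (6 - 1*12)/7 = -4 + (6 - 12)/7 = -4 + (⅐)*(-6) = -4 - 6/7 = -34/7)
(139 + Q(0))*(58*0 - 393) = (139 - 34/7)*(58*0 - 393) = 939*(0 - 393)/7 = (939/7)*(-393) = -369027/7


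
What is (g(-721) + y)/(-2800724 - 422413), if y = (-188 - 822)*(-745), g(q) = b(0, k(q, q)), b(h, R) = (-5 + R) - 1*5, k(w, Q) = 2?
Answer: -250814/1074379 ≈ -0.23345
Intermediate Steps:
b(h, R) = -10 + R (b(h, R) = (-5 + R) - 5 = -10 + R)
g(q) = -8 (g(q) = -10 + 2 = -8)
y = 752450 (y = -1010*(-745) = 752450)
(g(-721) + y)/(-2800724 - 422413) = (-8 + 752450)/(-2800724 - 422413) = 752442/(-3223137) = 752442*(-1/3223137) = -250814/1074379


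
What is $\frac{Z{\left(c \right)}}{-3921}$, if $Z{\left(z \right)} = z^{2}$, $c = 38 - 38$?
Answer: $0$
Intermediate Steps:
$c = 0$
$\frac{Z{\left(c \right)}}{-3921} = \frac{0^{2}}{-3921} = 0 \left(- \frac{1}{3921}\right) = 0$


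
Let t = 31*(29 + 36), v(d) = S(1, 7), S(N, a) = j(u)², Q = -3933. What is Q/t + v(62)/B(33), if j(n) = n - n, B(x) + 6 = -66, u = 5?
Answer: -3933/2015 ≈ -1.9519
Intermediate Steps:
B(x) = -72 (B(x) = -6 - 66 = -72)
j(n) = 0
S(N, a) = 0 (S(N, a) = 0² = 0)
v(d) = 0
t = 2015 (t = 31*65 = 2015)
Q/t + v(62)/B(33) = -3933/2015 + 0/(-72) = -3933*1/2015 + 0*(-1/72) = -3933/2015 + 0 = -3933/2015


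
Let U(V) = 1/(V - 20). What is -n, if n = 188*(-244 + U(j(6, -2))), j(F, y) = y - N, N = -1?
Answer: 963500/21 ≈ 45881.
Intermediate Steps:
j(F, y) = 1 + y (j(F, y) = y - 1*(-1) = y + 1 = 1 + y)
U(V) = 1/(-20 + V)
n = -963500/21 (n = 188*(-244 + 1/(-20 + (1 - 2))) = 188*(-244 + 1/(-20 - 1)) = 188*(-244 + 1/(-21)) = 188*(-244 - 1/21) = 188*(-5125/21) = -963500/21 ≈ -45881.)
-n = -1*(-963500/21) = 963500/21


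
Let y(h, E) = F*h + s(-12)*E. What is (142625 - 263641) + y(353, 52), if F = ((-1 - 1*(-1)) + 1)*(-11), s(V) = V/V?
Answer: -124847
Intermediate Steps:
s(V) = 1
F = -11 (F = ((-1 + 1) + 1)*(-11) = (0 + 1)*(-11) = 1*(-11) = -11)
y(h, E) = E - 11*h (y(h, E) = -11*h + 1*E = -11*h + E = E - 11*h)
(142625 - 263641) + y(353, 52) = (142625 - 263641) + (52 - 11*353) = -121016 + (52 - 3883) = -121016 - 3831 = -124847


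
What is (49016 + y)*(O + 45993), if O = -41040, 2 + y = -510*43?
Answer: 134147052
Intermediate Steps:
y = -21932 (y = -2 - 510*43 = -2 - 21930 = -21932)
(49016 + y)*(O + 45993) = (49016 - 21932)*(-41040 + 45993) = 27084*4953 = 134147052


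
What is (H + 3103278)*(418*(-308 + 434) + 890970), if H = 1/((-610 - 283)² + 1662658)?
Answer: 7204106107298237586/2460107 ≈ 2.9284e+12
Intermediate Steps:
H = 1/2460107 (H = 1/((-893)² + 1662658) = 1/(797449 + 1662658) = 1/2460107 ≈ 4.0649e-7)
(H + 3103278)*(418*(-308 + 434) + 890970) = (1/2460107 + 3103278)*(418*(-308 + 434) + 890970) = 7634395930747*(418*126 + 890970)/2460107 = 7634395930747*(52668 + 890970)/2460107 = (7634395930747/2460107)*943638 = 7204106107298237586/2460107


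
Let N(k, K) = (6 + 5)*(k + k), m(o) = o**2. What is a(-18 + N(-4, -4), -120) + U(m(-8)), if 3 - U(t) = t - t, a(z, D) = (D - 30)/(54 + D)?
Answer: 58/11 ≈ 5.2727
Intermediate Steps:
N(k, K) = 22*k (N(k, K) = 11*(2*k) = 22*k)
a(z, D) = (-30 + D)/(54 + D)
U(t) = 3 (U(t) = 3 - (t - t) = 3 - 1*0 = 3 + 0 = 3)
a(-18 + N(-4, -4), -120) + U(m(-8)) = (-30 - 120)/(54 - 120) + 3 = -150/(-66) + 3 = -1/66*(-150) + 3 = 25/11 + 3 = 58/11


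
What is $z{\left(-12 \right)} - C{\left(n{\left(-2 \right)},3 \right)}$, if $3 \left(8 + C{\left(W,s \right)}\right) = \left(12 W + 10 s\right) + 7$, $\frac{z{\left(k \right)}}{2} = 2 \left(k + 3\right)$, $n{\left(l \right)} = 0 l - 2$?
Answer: $- \frac{97}{3} \approx -32.333$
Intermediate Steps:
$n{\left(l \right)} = -2$ ($n{\left(l \right)} = 0 - 2 = -2$)
$z{\left(k \right)} = 12 + 4 k$ ($z{\left(k \right)} = 2 \cdot 2 \left(k + 3\right) = 2 \cdot 2 \left(3 + k\right) = 2 \left(6 + 2 k\right) = 12 + 4 k$)
$C{\left(W,s \right)} = - \frac{17}{3} + 4 W + \frac{10 s}{3}$ ($C{\left(W,s \right)} = -8 + \frac{\left(12 W + 10 s\right) + 7}{3} = -8 + \frac{\left(10 s + 12 W\right) + 7}{3} = -8 + \frac{7 + 10 s + 12 W}{3} = -8 + \left(\frac{7}{3} + 4 W + \frac{10 s}{3}\right) = - \frac{17}{3} + 4 W + \frac{10 s}{3}$)
$z{\left(-12 \right)} - C{\left(n{\left(-2 \right)},3 \right)} = \left(12 + 4 \left(-12\right)\right) - \left(- \frac{17}{3} + 4 \left(-2\right) + \frac{10}{3} \cdot 3\right) = \left(12 - 48\right) - \left(- \frac{17}{3} - 8 + 10\right) = -36 - - \frac{11}{3} = -36 + \frac{11}{3} = - \frac{97}{3}$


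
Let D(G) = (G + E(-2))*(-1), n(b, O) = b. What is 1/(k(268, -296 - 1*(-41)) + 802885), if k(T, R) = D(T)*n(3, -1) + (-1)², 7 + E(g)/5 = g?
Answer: 1/802217 ≈ 1.2465e-6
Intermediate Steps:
E(g) = -35 + 5*g
D(G) = 45 - G (D(G) = (G + (-35 + 5*(-2)))*(-1) = (G + (-35 - 10))*(-1) = (G - 45)*(-1) = (-45 + G)*(-1) = 45 - G)
k(T, R) = 136 - 3*T (k(T, R) = (45 - T)*3 + (-1)² = (135 - 3*T) + 1 = 136 - 3*T)
1/(k(268, -296 - 1*(-41)) + 802885) = 1/((136 - 3*268) + 802885) = 1/((136 - 804) + 802885) = 1/(-668 + 802885) = 1/802217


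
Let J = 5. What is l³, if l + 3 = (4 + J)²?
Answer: 474552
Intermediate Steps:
l = 78 (l = -3 + (4 + 5)² = -3 + 9² = -3 + 81 = 78)
l³ = 78³ = 474552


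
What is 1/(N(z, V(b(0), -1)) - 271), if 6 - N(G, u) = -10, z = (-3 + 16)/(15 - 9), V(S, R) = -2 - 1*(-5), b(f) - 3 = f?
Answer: -1/255 ≈ -0.0039216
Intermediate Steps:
b(f) = 3 + f
V(S, R) = 3 (V(S, R) = -2 + 5 = 3)
z = 13/6 ≈ 2.1667
N(G, u) = 16 (N(G, u) = 6 - 1*(-10) = 6 + 10 = 16)
1/(N(z, V(b(0), -1)) - 271) = 1/(16 - 271) = 1/(-255) = -1/255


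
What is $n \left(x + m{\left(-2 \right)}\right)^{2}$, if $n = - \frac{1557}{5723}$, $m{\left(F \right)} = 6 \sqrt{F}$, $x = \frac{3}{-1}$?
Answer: $\frac{98091}{5723} + \frac{56052 i \sqrt{2}}{5723} \approx 17.14 + 13.851 i$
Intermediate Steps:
$x = -3$ ($x = 3 \left(-1\right) = -3$)
$n = - \frac{1557}{5723}$ ($n = \left(-1557\right) \frac{1}{5723} = - \frac{1557}{5723} \approx -0.27206$)
$n \left(x + m{\left(-2 \right)}\right)^{2} = - \frac{1557 \left(-3 + 6 \sqrt{-2}\right)^{2}}{5723} = - \frac{1557 \left(-3 + 6 i \sqrt{2}\right)^{2}}{5723}$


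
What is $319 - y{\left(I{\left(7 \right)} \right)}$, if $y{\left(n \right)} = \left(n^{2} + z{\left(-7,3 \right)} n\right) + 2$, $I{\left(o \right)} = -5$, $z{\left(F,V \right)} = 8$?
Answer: $332$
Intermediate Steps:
$y{\left(n \right)} = 2 + n^{2} + 8 n$ ($y{\left(n \right)} = \left(n^{2} + 8 n\right) + 2 = 2 + n^{2} + 8 n$)
$319 - y{\left(I{\left(7 \right)} \right)} = 319 - \left(2 + \left(-5\right)^{2} + 8 \left(-5\right)\right) = 319 - \left(2 + 25 - 40\right) = 319 - -13 = 319 + 13 = 332$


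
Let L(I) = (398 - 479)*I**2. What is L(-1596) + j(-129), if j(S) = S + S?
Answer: -206324754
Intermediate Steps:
j(S) = 2*S
L(I) = -81*I**2
L(-1596) + j(-129) = -81*(-1596)**2 + 2*(-129) = -81*2547216 - 258 = -206324496 - 258 = -206324754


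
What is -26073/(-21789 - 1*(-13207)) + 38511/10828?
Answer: 306409923/46462948 ≈ 6.5947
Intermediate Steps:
-26073/(-21789 - 1*(-13207)) + 38511/10828 = -26073/(-21789 + 13207) + 38511*(1/10828) = -26073/(-8582) + 38511/10828 = -26073*(-1/8582) + 38511/10828 = 26073/8582 + 38511/10828 = 306409923/46462948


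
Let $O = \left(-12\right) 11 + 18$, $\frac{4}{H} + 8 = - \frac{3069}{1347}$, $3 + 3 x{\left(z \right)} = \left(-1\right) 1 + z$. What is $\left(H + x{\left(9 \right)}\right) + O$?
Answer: $- \frac{1560643}{13845} \approx -112.72$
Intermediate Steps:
$x{\left(z \right)} = - \frac{4}{3} + \frac{z}{3}$ ($x{\left(z \right)} = -1 + \frac{\left(-1\right) 1 + z}{3} = -1 + \frac{-1 + z}{3} = -1 + \left(- \frac{1}{3} + \frac{z}{3}\right) = - \frac{4}{3} + \frac{z}{3}$)
$H = - \frac{1796}{4615}$ ($H = \frac{4}{-8 - \frac{3069}{1347}} = \frac{4}{-8 - \frac{1023}{449}} = \frac{4}{- \frac{4615}{449}} = 4 \left(- \frac{449}{4615}\right) = - \frac{1796}{4615} \approx -0.38917$)
$O = -114$ ($O = -132 + 18 = -114$)
$\left(H + x{\left(9 \right)}\right) + O = \left(- \frac{1796}{4615} + \left(- \frac{4}{3} + \frac{1}{3} \cdot 9\right)\right) - 114 = \left(- \frac{1796}{4615} + \left(- \frac{4}{3} + 3\right)\right) - 114 = \left(- \frac{1796}{4615} + \frac{5}{3}\right) - 114 = \frac{17687}{13845} - 114 = - \frac{1560643}{13845}$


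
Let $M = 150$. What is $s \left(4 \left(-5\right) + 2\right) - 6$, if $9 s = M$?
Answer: $-306$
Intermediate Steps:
$s = \frac{50}{3}$ ($s = \frac{1}{9} \cdot 150 = \frac{50}{3} \approx 16.667$)
$s \left(4 \left(-5\right) + 2\right) - 6 = \frac{50 \left(4 \left(-5\right) + 2\right)}{3} - 6 = \frac{50 \left(-20 + 2\right)}{3} - 6 = \frac{50}{3} \left(-18\right) - 6 = -300 - 6 = -306$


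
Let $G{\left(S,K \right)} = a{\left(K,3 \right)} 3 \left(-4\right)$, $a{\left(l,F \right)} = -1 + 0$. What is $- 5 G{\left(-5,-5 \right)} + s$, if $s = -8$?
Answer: $-68$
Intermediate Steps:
$a{\left(l,F \right)} = -1$
$G{\left(S,K \right)} = 12$ ($G{\left(S,K \right)} = \left(-1\right) 3 \left(-4\right) = \left(-3\right) \left(-4\right) = 12$)
$- 5 G{\left(-5,-5 \right)} + s = \left(-5\right) 12 - 8 = -60 - 8 = -68$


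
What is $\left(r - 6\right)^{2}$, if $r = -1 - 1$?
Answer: $64$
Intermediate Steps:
$r = -2$
$\left(r - 6\right)^{2} = \left(-2 - 6\right)^{2} = \left(-8\right)^{2} = 64$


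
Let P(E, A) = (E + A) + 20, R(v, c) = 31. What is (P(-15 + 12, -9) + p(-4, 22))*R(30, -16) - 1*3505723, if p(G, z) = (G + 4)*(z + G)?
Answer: -3505475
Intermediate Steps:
p(G, z) = (4 + G)*(G + z)
P(E, A) = 20 + A + E (P(E, A) = (A + E) + 20 = 20 + A + E)
(P(-15 + 12, -9) + p(-4, 22))*R(30, -16) - 1*3505723 = ((20 - 9 + (-15 + 12)) + ((-4)² + 4*(-4) + 4*22 - 4*22))*31 - 1*3505723 = ((20 - 9 - 3) + (16 - 16 + 88 - 88))*31 - 3505723 = (8 + 0)*31 - 3505723 = 8*31 - 3505723 = 248 - 3505723 = -3505475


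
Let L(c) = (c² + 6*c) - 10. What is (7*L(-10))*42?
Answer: 8820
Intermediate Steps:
L(c) = -10 + c² + 6*c
(7*L(-10))*42 = (7*(-10 + (-10)² + 6*(-10)))*42 = (7*(-10 + 100 - 60))*42 = (7*30)*42 = 210*42 = 8820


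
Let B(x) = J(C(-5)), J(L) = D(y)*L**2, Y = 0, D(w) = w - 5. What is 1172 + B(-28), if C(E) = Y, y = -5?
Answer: 1172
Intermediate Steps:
D(w) = -5 + w
C(E) = 0
J(L) = -10*L**2 (J(L) = (-5 - 5)*L**2 = -10*L**2)
B(x) = 0 (B(x) = -10*0**2 = -10*0 = 0)
1172 + B(-28) = 1172 + 0 = 1172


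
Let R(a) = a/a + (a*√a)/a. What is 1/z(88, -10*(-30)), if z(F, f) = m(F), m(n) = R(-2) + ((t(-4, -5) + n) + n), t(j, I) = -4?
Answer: 173/29931 - I*√2/29931 ≈ 0.00578 - 4.7249e-5*I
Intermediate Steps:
R(a) = 1 + √a (R(a) = 1 + a^(3/2)/a = 1 + √a)
m(n) = -3 + 2*n + I*√2 (m(n) = (1 + √(-2)) + ((-4 + n) + n) = (1 + I*√2) + (-4 + 2*n) = -3 + 2*n + I*√2)
z(F, f) = -3 + 2*F + I*√2
1/z(88, -10*(-30)) = 1/(-3 + 2*88 + I*√2) = 1/(-3 + 176 + I*√2) = 1/(173 + I*√2)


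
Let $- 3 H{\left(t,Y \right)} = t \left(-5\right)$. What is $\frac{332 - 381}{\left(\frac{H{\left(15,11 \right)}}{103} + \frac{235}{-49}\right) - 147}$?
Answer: $\frac{247303}{764889} \approx 0.32332$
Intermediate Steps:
$H{\left(t,Y \right)} = \frac{5 t}{3}$ ($H{\left(t,Y \right)} = - \frac{t \left(-5\right)}{3} = - \frac{\left(-5\right) t}{3} = \frac{5 t}{3}$)
$\frac{332 - 381}{\left(\frac{H{\left(15,11 \right)}}{103} + \frac{235}{-49}\right) - 147} = \frac{332 - 381}{\left(\frac{\frac{5}{3} \cdot 15}{103} + \frac{235}{-49}\right) - 147} = - \frac{49}{\left(25 \cdot \frac{1}{103} + 235 \left(- \frac{1}{49}\right)\right) - 147} = - \frac{49}{\left(\frac{25}{103} - \frac{235}{49}\right) - 147} = - \frac{49}{- \frac{22980}{5047} - 147} = - \frac{49}{- \frac{764889}{5047}} = \left(-49\right) \left(- \frac{5047}{764889}\right) = \frac{247303}{764889}$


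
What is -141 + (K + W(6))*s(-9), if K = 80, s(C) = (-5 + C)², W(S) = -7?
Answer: 14167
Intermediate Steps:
-141 + (K + W(6))*s(-9) = -141 + (80 - 7)*(-5 - 9)² = -141 + 73*(-14)² = -141 + 73*196 = -141 + 14308 = 14167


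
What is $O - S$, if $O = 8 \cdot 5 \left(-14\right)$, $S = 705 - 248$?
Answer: $-1017$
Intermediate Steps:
$S = 457$ ($S = 705 - 248 = 457$)
$O = -560$ ($O = 40 \left(-14\right) = -560$)
$O - S = -560 - 457 = -1017$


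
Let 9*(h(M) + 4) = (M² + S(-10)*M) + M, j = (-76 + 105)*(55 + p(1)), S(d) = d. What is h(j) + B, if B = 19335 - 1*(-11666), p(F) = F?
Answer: 2901733/9 ≈ 3.2242e+5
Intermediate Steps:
B = 31001 (B = 19335 + 11666 = 31001)
j = 1624 (j = (-76 + 105)*(55 + 1) = 29*56 = 1624)
h(M) = -4 - M + M²/9 (h(M) = -4 + ((M² - 10*M) + M)/9 = -4 + (M² - 9*M)/9 = -4 + (-M + M²/9) = -4 - M + M²/9)
h(j) + B = (-4 - 1*1624 + (⅑)*1624²) + 31001 = (-4 - 1624 + (⅑)*2637376) + 31001 = (-4 - 1624 + 2637376/9) + 31001 = 2622724/9 + 31001 = 2901733/9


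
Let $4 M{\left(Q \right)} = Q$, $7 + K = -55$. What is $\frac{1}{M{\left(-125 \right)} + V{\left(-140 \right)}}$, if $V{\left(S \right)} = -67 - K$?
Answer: $- \frac{4}{145} \approx -0.027586$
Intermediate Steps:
$K = -62$ ($K = -7 - 55 = -62$)
$M{\left(Q \right)} = \frac{Q}{4}$
$V{\left(S \right)} = -5$ ($V{\left(S \right)} = -67 - -62 = -67 + 62 = -5$)
$\frac{1}{M{\left(-125 \right)} + V{\left(-140 \right)}} = \frac{1}{\frac{1}{4} \left(-125\right) - 5} = \frac{1}{- \frac{125}{4} - 5} = \frac{1}{- \frac{145}{4}} = - \frac{4}{145}$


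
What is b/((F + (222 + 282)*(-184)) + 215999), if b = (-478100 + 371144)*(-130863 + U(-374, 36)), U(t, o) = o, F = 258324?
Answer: 13992732612/381587 ≈ 36670.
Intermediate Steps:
b = 13992732612 (b = (-478100 + 371144)*(-130863 + 36) = -106956*(-130827) = 13992732612)
b/((F + (222 + 282)*(-184)) + 215999) = 13992732612/((258324 + (222 + 282)*(-184)) + 215999) = 13992732612/((258324 + 504*(-184)) + 215999) = 13992732612/((258324 - 92736) + 215999) = 13992732612/(165588 + 215999) = 13992732612/381587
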